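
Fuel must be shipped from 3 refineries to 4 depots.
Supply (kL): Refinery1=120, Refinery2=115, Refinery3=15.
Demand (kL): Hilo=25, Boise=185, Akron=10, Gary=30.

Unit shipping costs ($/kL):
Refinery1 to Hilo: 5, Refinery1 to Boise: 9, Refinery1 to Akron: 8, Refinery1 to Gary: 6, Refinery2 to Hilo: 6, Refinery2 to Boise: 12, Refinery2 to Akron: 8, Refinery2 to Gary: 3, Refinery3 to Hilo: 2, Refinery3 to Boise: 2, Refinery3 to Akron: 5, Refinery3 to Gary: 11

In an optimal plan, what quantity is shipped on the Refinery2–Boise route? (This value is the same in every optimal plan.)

Optimal shipments:
  Refinery1–Boise: 120 × $9 = $1080
  Refinery2–Hilo: 25 × $6 = $150
  Refinery2–Boise: 50 × $12 = $600
  Refinery2–Akron: 10 × $8 = $80
  Refinery2–Gary: 30 × $3 = $90
  Refinery3–Boise: 15 × $2 = $30
Total cost = $2030.
So Refinery2→Boise carries 50 kL.

50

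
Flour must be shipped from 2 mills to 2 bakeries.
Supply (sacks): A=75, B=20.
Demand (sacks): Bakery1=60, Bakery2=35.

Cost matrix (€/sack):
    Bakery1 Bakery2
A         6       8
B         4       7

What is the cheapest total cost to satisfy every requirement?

Optimal allocation:
  A to Bakery1: 40 × €6 = €240
  A to Bakery2: 35 × €8 = €280
  B to Bakery1: 20 × €4 = €80
Total = 240 + 280 + 80 = €600.
(Supply check: A ships 75; B ships 20.)

600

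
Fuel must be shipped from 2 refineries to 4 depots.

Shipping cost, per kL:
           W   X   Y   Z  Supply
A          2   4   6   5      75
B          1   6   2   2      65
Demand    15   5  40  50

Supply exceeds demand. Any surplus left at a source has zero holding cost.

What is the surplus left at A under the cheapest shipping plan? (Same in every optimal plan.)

30

An optimal plan:
  A→W: 15 kL
  A→X: 5 kL
  A→Z: 25 kL
  B→Y: 40 kL
  B→Z: 25 kL
Total cost = 305.
A ships 45 of its 75, leaving 30.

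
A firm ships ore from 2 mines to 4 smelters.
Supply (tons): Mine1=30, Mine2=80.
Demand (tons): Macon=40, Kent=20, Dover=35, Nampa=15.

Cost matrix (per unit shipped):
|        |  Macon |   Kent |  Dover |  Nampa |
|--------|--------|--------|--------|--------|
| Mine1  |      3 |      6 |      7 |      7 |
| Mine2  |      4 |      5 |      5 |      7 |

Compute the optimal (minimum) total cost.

An optimal shipping plan:
  Mine1 to Macon: 30 × 3 = 90
  Mine2 to Macon: 10 × 4 = 40
  Mine2 to Kent: 20 × 5 = 100
  Mine2 to Dover: 35 × 5 = 175
  Mine2 to Nampa: 15 × 7 = 105
Total = 90 + 40 + 100 + 175 + 105 = 510.

510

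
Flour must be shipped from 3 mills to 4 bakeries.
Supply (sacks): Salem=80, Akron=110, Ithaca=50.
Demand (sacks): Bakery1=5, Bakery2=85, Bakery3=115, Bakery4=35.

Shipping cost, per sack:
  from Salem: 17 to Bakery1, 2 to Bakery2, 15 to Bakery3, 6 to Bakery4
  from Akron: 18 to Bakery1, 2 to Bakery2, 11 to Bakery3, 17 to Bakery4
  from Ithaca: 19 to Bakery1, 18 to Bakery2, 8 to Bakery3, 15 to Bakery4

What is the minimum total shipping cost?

1580

An optimal shipping plan:
  Salem–Bakery1: 5 × 17 = 85
  Salem–Bakery2: 40 × 2 = 80
  Salem–Bakery4: 35 × 6 = 210
  Akron–Bakery2: 45 × 2 = 90
  Akron–Bakery3: 65 × 11 = 715
  Ithaca–Bakery3: 50 × 8 = 400
Total = 85 + 80 + 210 + 90 + 715 + 400 = 1580.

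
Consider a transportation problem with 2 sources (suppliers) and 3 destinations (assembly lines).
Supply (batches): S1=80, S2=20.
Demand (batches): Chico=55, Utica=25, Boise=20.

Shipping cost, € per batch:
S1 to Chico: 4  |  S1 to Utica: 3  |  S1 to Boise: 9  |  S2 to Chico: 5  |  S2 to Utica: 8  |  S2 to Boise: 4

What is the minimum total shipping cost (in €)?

375

A cheapest plan:
  S1–Chico: 55 batches
  S1–Utica: 25 batches
  S2–Boise: 20 batches
Total cost = €375.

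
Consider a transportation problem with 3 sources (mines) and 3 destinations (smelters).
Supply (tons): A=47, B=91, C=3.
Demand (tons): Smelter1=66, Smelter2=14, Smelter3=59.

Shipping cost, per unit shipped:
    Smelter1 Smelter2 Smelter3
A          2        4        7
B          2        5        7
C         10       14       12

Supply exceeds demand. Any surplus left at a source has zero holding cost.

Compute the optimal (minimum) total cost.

Optimal allocation:
  A->Smelter2: 14 × 4 = 56
  A->Smelter3: 33 × 7 = 231
  B->Smelter1: 66 × 2 = 132
  B->Smelter3: 25 × 7 = 175
  C->Smelter3: 1 × 12 = 12
Total = 56 + 231 + 132 + 175 + 12 = 606.
(Supply check: A ships 47; B ships 91; C ships 1.)

606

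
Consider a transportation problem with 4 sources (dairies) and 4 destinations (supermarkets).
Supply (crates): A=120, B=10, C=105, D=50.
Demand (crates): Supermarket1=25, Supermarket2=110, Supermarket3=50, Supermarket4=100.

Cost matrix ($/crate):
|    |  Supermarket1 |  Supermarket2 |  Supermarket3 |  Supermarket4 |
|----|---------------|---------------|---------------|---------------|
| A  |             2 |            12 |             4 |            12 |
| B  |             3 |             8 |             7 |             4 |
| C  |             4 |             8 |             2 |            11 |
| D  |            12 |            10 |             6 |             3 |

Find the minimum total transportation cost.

One minimum-cost allocation:
  A–Supermarket1: 25 crates
  A–Supermarket2: 5 crates
  A–Supermarket3: 50 crates
  A–Supermarket4: 40 crates
  B–Supermarket4: 10 crates
  C–Supermarket2: 105 crates
  D–Supermarket4: 50 crates
Total cost = $1820.

1820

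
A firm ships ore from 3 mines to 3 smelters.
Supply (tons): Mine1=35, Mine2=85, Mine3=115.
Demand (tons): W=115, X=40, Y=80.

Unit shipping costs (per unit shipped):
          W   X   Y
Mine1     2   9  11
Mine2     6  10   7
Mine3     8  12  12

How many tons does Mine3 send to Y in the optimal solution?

Optimal shipments:
  Mine1→W: 35 × 2 = 70
  Mine2→W: 5 × 6 = 30
  Mine2→Y: 80 × 7 = 560
  Mine3→W: 75 × 8 = 600
  Mine3→X: 40 × 12 = 480
Total cost = 1740.
The route Mine3→Y is not used.

0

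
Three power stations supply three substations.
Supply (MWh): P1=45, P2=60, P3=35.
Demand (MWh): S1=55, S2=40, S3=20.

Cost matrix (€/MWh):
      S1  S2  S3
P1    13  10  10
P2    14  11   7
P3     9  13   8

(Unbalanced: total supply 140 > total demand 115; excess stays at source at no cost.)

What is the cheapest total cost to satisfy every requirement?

1130

An optimal shipping plan:
  P1–S1: 5 × €13 = €65
  P1–S2: 40 × €10 = €400
  P2–S1: 15 × €14 = €210
  P2–S3: 20 × €7 = €140
  P3–S1: 35 × €9 = €315
Total = 65 + 400 + 210 + 140 + 315 = €1130.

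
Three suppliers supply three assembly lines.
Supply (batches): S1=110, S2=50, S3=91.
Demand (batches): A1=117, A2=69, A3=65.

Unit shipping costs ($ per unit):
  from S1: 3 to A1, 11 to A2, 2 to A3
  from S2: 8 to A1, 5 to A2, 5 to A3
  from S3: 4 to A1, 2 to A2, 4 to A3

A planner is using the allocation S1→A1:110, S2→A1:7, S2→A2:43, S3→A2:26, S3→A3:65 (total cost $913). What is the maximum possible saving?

122

Current plan cost = 110·3 + 7·8 + 43·5 + 26·2 + 65·4 = $913.
Optimal plan:
  S1→A1: 95 × $3 = $285
  S1→A3: 15 × $2 = $30
  S2→A3: 50 × $5 = $250
  S3→A1: 22 × $4 = $88
  S3→A2: 69 × $2 = $138
Optimal cost = $791.
Saving = 913 − 791 = $122.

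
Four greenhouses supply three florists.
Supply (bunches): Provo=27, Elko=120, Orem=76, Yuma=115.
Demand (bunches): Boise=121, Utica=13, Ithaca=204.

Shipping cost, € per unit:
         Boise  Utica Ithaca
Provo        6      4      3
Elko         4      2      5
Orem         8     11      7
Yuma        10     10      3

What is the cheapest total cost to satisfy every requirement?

Optimal allocation:
  Provo to Ithaca: 27 × €3 = €81
  Elko to Boise: 107 × €4 = €428
  Elko to Utica: 13 × €2 = €26
  Orem to Boise: 14 × €8 = €112
  Orem to Ithaca: 62 × €7 = €434
  Yuma to Ithaca: 115 × €3 = €345
Total = 81 + 428 + 26 + 112 + 434 + 345 = €1426.

1426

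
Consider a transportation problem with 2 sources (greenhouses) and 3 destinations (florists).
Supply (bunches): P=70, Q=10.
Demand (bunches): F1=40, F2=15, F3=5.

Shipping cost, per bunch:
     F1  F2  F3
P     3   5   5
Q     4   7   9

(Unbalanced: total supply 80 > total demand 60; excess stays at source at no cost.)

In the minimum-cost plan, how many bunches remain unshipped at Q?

Minimum-cost shipments:
  P to F1: 40 × 3 = 120
  P to F2: 15 × 5 = 75
  P to F3: 5 × 5 = 25
Total cost = 220.
Q ships 0 of its 10, leaving 10.

10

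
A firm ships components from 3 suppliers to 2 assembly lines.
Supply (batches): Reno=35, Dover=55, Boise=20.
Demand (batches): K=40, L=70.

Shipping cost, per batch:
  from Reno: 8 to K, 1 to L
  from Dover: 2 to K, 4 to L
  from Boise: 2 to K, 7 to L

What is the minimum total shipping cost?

255

Optimal allocation:
  Reno->L: 35 × 1 = 35
  Dover->K: 20 × 2 = 40
  Dover->L: 35 × 4 = 140
  Boise->K: 20 × 2 = 40
Total = 35 + 40 + 140 + 40 = 255.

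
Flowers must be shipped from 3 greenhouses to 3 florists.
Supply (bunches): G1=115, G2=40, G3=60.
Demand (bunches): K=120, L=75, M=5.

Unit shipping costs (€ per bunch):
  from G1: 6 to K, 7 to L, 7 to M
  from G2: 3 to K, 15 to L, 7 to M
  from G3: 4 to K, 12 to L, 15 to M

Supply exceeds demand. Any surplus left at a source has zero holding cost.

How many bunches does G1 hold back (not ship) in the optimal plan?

15

An optimal plan:
  G1–K: 20 × €6 = €120
  G1–L: 75 × €7 = €525
  G1–M: 5 × €7 = €35
  G2–K: 40 × €3 = €120
  G3–K: 60 × €4 = €240
Total cost = €1040.
G1 ships 100 of its 115, leaving 15.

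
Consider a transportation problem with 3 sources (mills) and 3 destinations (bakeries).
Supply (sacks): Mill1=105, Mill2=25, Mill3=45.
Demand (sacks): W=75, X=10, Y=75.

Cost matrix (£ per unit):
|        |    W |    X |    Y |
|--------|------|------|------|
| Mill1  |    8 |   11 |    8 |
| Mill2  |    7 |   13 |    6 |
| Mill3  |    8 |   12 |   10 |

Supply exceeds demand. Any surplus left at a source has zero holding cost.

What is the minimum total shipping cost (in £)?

1260

Optimal allocation:
  Mill1 to W: 30 × £8 = £240
  Mill1 to X: 10 × £11 = £110
  Mill1 to Y: 50 × £8 = £400
  Mill2 to Y: 25 × £6 = £150
  Mill3 to W: 45 × £8 = £360
Total = 240 + 110 + 400 + 150 + 360 = £1260.
(Supply check: Mill1 ships 90; Mill2 ships 25; Mill3 ships 45.)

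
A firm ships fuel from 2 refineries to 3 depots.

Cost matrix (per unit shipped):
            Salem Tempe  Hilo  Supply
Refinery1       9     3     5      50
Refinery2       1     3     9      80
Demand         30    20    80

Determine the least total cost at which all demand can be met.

610

An optimal shipping plan:
  Refinery1→Hilo: 50 × 5 = 250
  Refinery2→Salem: 30 × 1 = 30
  Refinery2→Tempe: 20 × 3 = 60
  Refinery2→Hilo: 30 × 9 = 270
Total = 250 + 30 + 60 + 270 = 610.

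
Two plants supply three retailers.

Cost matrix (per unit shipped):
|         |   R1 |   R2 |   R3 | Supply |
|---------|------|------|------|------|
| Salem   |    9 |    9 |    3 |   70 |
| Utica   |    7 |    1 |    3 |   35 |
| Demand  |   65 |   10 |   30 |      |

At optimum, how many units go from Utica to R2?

Optimal shipments:
  Salem->R1: 40 × 9 = 360
  Salem->R3: 30 × 3 = 90
  Utica->R1: 25 × 7 = 175
  Utica->R2: 10 × 1 = 10
Total cost = 635.
So Utica→R2 carries 10 units.

10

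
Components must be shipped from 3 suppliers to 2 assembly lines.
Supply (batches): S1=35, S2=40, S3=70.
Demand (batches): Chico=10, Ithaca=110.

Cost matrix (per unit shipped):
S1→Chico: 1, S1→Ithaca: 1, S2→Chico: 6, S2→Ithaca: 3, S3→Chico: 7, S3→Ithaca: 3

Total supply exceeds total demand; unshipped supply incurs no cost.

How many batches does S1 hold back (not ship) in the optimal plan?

Minimum-cost shipments:
  S1–Chico: 10 batches
  S1–Ithaca: 25 batches
  S2–Ithaca: 15 batches
  S3–Ithaca: 70 batches
Total cost = 290.
S1 ships 35 of its 35, leaving 0.

0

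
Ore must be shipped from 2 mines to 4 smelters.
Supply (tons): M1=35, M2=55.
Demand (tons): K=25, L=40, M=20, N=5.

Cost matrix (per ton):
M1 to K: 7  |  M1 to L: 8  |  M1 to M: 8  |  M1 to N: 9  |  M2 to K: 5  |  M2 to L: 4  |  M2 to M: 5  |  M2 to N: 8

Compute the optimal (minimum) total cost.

An optimal shipping plan:
  M1->K: 25 × 7 = 175
  M1->M: 5 × 8 = 40
  M1->N: 5 × 9 = 45
  M2->L: 40 × 4 = 160
  M2->M: 15 × 5 = 75
Total = 175 + 40 + 45 + 160 + 75 = 495.

495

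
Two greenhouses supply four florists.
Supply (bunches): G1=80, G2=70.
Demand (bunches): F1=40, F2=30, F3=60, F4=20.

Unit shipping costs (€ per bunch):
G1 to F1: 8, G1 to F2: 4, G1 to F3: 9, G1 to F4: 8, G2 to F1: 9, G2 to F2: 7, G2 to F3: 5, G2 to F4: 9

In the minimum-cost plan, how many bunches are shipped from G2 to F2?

Optimal shipments:
  G1 to F1: 40 × €8 = €320
  G1 to F2: 30 × €4 = €120
  G1 to F4: 10 × €8 = €80
  G2 to F3: 60 × €5 = €300
  G2 to F4: 10 × €9 = €90
Total cost = €910.
The route G2→F2 is not used.

0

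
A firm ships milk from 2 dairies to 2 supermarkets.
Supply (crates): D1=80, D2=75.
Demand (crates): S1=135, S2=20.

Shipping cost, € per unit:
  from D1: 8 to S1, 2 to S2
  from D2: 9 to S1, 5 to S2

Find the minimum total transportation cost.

1195

Optimal allocation:
  D1→S1: 60 crates
  D1→S2: 20 crates
  D2→S1: 75 crates
Total cost = €1195.
(Supply check: D1 ships 80; D2 ships 75.)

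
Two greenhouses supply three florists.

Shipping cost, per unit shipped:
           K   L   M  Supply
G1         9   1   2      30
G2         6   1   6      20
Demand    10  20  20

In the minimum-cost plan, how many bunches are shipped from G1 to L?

10

Optimal shipments:
  G1–L: 10 × 1 = 10
  G1–M: 20 × 2 = 40
  G2–K: 10 × 6 = 60
  G2–L: 10 × 1 = 10
Total cost = 120.
So G1→L carries 10 bunches.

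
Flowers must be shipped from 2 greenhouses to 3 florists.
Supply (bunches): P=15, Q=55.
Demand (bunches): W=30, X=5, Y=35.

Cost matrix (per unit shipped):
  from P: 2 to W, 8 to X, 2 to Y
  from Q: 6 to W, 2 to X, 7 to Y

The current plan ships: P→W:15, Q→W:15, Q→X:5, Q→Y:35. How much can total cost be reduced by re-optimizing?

15

Current plan cost = 15·2 + 15·6 + 5·2 + 35·7 = 375.
Optimal plan:
  P→Y: 15 bunches
  Q→W: 30 bunches
  Q→X: 5 bunches
  Q→Y: 20 bunches
Optimal cost = 360.
Saving = 375 − 360 = 15.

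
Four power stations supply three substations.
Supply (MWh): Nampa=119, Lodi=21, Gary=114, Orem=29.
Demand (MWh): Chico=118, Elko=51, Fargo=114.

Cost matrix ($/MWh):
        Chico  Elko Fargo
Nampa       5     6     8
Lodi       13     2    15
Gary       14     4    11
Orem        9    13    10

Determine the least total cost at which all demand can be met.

1974

One minimum-cost allocation:
  Nampa to Chico: 118 × $5 = $590
  Nampa to Fargo: 1 × $8 = $8
  Lodi to Elko: 21 × $2 = $42
  Gary to Elko: 30 × $4 = $120
  Gary to Fargo: 84 × $11 = $924
  Orem to Fargo: 29 × $10 = $290
Total = 590 + 8 + 42 + 120 + 924 + 290 = $1974.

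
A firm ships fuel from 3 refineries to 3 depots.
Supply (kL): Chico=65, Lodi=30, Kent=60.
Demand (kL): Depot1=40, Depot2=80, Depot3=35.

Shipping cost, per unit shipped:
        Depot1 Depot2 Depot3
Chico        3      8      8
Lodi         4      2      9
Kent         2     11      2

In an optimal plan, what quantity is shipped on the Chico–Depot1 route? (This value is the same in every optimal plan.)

The minimum-cost plan:
  Chico–Depot1: 15 kL
  Chico–Depot2: 50 kL
  Lodi–Depot2: 30 kL
  Kent–Depot1: 25 kL
  Kent–Depot3: 35 kL
Total cost = 625.
So Chico→Depot1 carries 15 kL.

15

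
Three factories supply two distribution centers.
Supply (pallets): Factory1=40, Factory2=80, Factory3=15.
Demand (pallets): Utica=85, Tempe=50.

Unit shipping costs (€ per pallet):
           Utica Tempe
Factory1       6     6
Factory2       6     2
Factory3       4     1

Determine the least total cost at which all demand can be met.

A cheapest plan:
  Factory1→Utica: 40 pallets
  Factory2→Utica: 30 pallets
  Factory2→Tempe: 50 pallets
  Factory3→Utica: 15 pallets
Total cost = €580.

580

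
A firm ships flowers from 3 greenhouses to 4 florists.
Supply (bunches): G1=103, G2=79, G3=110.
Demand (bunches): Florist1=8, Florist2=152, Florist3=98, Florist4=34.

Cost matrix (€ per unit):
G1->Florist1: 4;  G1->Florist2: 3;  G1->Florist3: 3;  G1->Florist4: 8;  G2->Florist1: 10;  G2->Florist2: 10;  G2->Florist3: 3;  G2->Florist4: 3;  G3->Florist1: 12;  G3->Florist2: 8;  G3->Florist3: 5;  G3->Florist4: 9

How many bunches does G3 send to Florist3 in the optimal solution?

53

Optimal shipments:
  G1->Florist1: 8 × €4 = €32
  G1->Florist2: 95 × €3 = €285
  G2->Florist3: 45 × €3 = €135
  G2->Florist4: 34 × €3 = €102
  G3->Florist2: 57 × €8 = €456
  G3->Florist3: 53 × €5 = €265
Total cost = €1275.
So G3→Florist3 carries 53 bunches.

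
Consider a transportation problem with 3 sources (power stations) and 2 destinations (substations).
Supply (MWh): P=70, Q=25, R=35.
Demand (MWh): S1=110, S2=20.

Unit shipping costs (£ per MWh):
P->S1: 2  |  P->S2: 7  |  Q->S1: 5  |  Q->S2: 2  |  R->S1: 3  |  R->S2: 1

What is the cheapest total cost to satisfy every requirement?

310

Optimal allocation:
  P to S1: 70 × £2 = £140
  Q to S1: 5 × £5 = £25
  Q to S2: 20 × £2 = £40
  R to S1: 35 × £3 = £105
Total = 140 + 25 + 40 + 105 = £310.
(Supply check: P ships 70; Q ships 25; R ships 35.)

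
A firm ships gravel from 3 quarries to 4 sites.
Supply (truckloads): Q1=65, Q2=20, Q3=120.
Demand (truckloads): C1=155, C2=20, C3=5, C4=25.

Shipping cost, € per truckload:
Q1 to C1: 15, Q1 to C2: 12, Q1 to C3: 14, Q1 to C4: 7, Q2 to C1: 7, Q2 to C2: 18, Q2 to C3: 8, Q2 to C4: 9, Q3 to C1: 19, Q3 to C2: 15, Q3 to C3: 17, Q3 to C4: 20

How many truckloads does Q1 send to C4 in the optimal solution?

25

The minimum-cost plan:
  Q1→C1: 40 × €15 = €600
  Q1→C4: 25 × €7 = €175
  Q2→C1: 20 × €7 = €140
  Q3→C1: 95 × €19 = €1805
  Q3→C2: 20 × €15 = €300
  Q3→C3: 5 × €17 = €85
Total cost = €3105.
So Q1→C4 carries 25 truckloads.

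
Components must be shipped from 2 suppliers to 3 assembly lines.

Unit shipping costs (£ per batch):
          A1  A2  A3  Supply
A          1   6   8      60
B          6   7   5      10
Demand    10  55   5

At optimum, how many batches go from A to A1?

10

Optimal shipments:
  A->A1: 10 × £1 = £10
  A->A2: 50 × £6 = £300
  B->A2: 5 × £7 = £35
  B->A3: 5 × £5 = £25
Total cost = £370.
So A→A1 carries 10 batches.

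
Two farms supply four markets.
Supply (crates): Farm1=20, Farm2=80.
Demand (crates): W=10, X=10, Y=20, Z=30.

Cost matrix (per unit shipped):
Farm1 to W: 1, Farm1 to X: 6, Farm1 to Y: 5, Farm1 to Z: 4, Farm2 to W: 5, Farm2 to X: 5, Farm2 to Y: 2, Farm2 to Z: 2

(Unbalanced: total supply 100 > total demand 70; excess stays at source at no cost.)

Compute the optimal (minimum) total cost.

160

Optimal allocation:
  Farm1->W: 10 × 1 = 10
  Farm2->X: 10 × 5 = 50
  Farm2->Y: 20 × 2 = 40
  Farm2->Z: 30 × 2 = 60
Total = 10 + 50 + 40 + 60 = 160.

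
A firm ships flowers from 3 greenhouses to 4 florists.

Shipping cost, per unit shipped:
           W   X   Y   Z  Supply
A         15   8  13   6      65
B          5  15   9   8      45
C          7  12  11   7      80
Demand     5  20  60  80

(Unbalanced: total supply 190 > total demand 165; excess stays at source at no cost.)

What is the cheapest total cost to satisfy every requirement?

1280

An optimal shipping plan:
  A->X: 20 × 8 = 160
  A->Z: 45 × 6 = 270
  B->W: 5 × 5 = 25
  B->Y: 40 × 9 = 360
  C->Y: 20 × 11 = 220
  C->Z: 35 × 7 = 245
Total = 160 + 270 + 25 + 360 + 220 + 245 = 1280.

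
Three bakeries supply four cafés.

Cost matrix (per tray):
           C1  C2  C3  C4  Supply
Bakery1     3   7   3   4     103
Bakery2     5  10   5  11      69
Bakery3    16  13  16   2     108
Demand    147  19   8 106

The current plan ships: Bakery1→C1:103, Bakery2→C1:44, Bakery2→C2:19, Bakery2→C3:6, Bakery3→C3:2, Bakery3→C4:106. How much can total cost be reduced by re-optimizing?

33

Current plan cost = 103·3 + 44·5 + 19·10 + 6·5 + 2·16 + 106·2 = 993.
Optimal plan:
  Bakery1–C1: 78 trays
  Bakery1–C2: 17 trays
  Bakery1–C3: 8 trays
  Bakery2–C1: 69 trays
  Bakery3–C2: 2 trays
  Bakery3–C4: 106 trays
Optimal cost = 960.
Saving = 993 − 960 = 33.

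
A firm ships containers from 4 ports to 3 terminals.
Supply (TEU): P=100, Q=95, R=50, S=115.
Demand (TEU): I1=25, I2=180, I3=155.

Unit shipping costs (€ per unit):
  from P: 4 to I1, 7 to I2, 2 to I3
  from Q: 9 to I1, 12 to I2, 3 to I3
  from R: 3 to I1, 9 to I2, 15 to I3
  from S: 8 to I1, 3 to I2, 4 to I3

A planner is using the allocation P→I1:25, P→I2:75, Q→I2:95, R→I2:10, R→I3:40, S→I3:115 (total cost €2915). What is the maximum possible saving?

Current plan cost = 25·4 + 75·7 + 95·12 + 10·9 + 40·15 + 115·4 = €2915.
Optimal plan:
  P->I2: 40 × €7 = €280
  P->I3: 60 × €2 = €120
  Q->I3: 95 × €3 = €285
  R->I1: 25 × €3 = €75
  R->I2: 25 × €9 = €225
  S->I2: 115 × €3 = €345
Optimal cost = €1330.
Saving = 2915 − 1330 = €1585.

1585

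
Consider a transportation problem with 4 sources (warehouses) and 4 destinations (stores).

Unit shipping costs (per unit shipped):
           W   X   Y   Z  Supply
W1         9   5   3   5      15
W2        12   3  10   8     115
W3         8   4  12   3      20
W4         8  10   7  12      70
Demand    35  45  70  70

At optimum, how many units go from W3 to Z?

Solving gives:
  W1->Y: 15 × 3 = 45
  W2->X: 45 × 3 = 135
  W2->Y: 20 × 10 = 200
  W2->Z: 50 × 8 = 400
  W3->Z: 20 × 3 = 60
  W4->W: 35 × 8 = 280
  W4->Y: 35 × 7 = 245
Total cost = 1365.
So W3→Z carries 20 units.

20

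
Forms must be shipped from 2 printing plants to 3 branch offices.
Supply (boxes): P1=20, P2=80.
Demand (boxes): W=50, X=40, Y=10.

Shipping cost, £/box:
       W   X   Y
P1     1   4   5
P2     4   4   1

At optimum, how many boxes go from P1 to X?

Solving gives:
  P1->W: 20 × £1 = £20
  P2->W: 30 × £4 = £120
  P2->X: 40 × £4 = £160
  P2->Y: 10 × £1 = £10
Total cost = £310.
The route P1→X is not used.

0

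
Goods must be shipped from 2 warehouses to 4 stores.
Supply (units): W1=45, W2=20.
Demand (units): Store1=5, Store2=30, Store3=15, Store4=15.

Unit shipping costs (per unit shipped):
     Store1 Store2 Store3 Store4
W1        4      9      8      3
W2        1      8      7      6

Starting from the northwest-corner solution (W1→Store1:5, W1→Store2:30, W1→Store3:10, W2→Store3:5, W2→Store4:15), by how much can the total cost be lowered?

Current plan cost = 5·4 + 30·9 + 10·8 + 5·7 + 15·6 = 495.
Optimal plan:
  W1 to Store2: 15 × 9 = 135
  W1 to Store3: 15 × 8 = 120
  W1 to Store4: 15 × 3 = 45
  W2 to Store1: 5 × 1 = 5
  W2 to Store2: 15 × 8 = 120
Optimal cost = 425.
Saving = 495 − 425 = 70.

70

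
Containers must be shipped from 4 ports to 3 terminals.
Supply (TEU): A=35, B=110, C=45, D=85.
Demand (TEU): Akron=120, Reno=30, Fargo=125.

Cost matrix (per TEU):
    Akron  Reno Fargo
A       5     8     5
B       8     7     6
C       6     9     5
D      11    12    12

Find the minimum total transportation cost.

One minimum-cost allocation:
  A->Akron: 35 × 5 = 175
  B->Reno: 30 × 7 = 210
  B->Fargo: 80 × 6 = 480
  C->Fargo: 45 × 5 = 225
  D->Akron: 85 × 11 = 935
Total = 175 + 210 + 480 + 225 + 935 = 2025.
(Supply check: A ships 35; B ships 110; C ships 45; D ships 85.)

2025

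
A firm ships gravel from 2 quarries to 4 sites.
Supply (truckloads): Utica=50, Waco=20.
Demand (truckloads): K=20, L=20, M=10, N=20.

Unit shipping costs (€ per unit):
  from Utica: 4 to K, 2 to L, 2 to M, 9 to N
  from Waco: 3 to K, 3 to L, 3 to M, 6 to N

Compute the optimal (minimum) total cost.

260

A cheapest plan:
  Utica–K: 20 × €4 = €80
  Utica–L: 20 × €2 = €40
  Utica–M: 10 × €2 = €20
  Waco–N: 20 × €6 = €120
Total = 80 + 40 + 20 + 120 = €260.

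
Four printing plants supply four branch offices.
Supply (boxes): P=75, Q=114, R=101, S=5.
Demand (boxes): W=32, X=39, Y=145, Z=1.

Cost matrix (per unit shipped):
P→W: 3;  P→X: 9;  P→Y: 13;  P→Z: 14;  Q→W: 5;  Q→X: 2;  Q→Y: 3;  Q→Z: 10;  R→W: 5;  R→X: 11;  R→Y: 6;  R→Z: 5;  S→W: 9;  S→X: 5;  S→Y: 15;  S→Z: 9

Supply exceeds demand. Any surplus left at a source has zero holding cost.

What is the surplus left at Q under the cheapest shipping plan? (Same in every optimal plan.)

An optimal plan:
  P->W: 32 boxes
  Q->X: 39 boxes
  Q->Y: 75 boxes
  R->Y: 70 boxes
  R->Z: 1 boxes
Total cost = 824.
Q ships 114 of its 114, leaving 0.

0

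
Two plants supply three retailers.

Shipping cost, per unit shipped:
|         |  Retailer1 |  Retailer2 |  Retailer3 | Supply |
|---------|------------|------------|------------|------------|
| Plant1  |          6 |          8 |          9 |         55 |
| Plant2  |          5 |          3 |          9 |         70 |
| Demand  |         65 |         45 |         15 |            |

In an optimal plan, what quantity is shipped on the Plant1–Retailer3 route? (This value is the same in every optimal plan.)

Solving gives:
  Plant1->Retailer1: 40 × 6 = 240
  Plant1->Retailer3: 15 × 9 = 135
  Plant2->Retailer1: 25 × 5 = 125
  Plant2->Retailer2: 45 × 3 = 135
Total cost = 635.
So Plant1→Retailer3 carries 15 units.

15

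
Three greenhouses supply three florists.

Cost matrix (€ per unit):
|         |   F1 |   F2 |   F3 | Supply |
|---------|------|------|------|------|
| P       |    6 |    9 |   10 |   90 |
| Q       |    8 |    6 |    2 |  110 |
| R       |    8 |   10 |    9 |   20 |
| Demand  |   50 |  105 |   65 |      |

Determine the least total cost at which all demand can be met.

One minimum-cost allocation:
  P to F1: 50 × €6 = €300
  P to F2: 40 × €9 = €360
  Q to F2: 45 × €6 = €270
  Q to F3: 65 × €2 = €130
  R to F2: 20 × €10 = €200
Total = 300 + 360 + 270 + 130 + 200 = €1260.

1260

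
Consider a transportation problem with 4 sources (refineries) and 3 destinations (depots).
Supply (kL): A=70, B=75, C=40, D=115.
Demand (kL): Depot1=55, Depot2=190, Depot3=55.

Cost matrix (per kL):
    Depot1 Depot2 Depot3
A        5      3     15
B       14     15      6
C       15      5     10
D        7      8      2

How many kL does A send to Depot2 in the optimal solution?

Solving gives:
  A→Depot2: 70 × 3 = 210
  B→Depot2: 20 × 15 = 300
  B→Depot3: 55 × 6 = 330
  C→Depot2: 40 × 5 = 200
  D→Depot1: 55 × 7 = 385
  D→Depot2: 60 × 8 = 480
Total cost = 1905.
So A→Depot2 carries 70 kL.

70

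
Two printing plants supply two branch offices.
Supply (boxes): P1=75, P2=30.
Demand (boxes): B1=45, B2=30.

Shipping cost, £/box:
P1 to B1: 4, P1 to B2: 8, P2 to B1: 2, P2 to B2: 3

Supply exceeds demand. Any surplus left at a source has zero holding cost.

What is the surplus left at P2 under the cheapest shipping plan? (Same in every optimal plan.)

0

An optimal plan:
  P1 to B1: 45 boxes
  P2 to B2: 30 boxes
Total cost = £270.
P2 ships 30 of its 30, leaving 0.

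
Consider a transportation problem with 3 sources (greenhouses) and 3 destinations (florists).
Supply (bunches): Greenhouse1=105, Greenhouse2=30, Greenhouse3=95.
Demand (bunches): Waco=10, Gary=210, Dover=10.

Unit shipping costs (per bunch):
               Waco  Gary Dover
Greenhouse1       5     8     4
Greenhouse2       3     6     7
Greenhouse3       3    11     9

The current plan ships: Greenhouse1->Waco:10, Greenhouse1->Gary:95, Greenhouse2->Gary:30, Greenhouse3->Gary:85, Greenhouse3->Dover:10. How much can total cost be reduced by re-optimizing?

Current plan cost = 10·5 + 95·8 + 30·6 + 85·11 + 10·9 = 2015.
Optimal plan:
  Greenhouse1–Gary: 95 × 8 = 760
  Greenhouse1–Dover: 10 × 4 = 40
  Greenhouse2–Gary: 30 × 6 = 180
  Greenhouse3–Waco: 10 × 3 = 30
  Greenhouse3–Gary: 85 × 11 = 935
Optimal cost = 1945.
Saving = 2015 − 1945 = 70.

70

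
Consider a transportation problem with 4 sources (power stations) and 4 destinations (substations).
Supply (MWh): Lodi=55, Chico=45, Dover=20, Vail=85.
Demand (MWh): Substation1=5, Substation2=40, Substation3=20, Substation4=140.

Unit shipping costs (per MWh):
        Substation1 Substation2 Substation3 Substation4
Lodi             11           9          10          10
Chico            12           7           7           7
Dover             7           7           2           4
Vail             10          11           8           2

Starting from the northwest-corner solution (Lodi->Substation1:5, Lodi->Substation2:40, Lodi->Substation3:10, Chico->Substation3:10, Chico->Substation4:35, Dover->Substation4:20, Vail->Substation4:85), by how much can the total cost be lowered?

40

Current plan cost = 5·11 + 40·9 + 10·10 + 10·7 + 35·7 + 20·4 + 85·2 = 1080.
Optimal plan:
  Lodi–Substation1: 5 × 11 = 55
  Lodi–Substation2: 40 × 9 = 360
  Lodi–Substation4: 10 × 10 = 100
  Chico–Substation4: 45 × 7 = 315
  Dover–Substation3: 20 × 2 = 40
  Vail–Substation4: 85 × 2 = 170
Optimal cost = 1040.
Saving = 1080 − 1040 = 40.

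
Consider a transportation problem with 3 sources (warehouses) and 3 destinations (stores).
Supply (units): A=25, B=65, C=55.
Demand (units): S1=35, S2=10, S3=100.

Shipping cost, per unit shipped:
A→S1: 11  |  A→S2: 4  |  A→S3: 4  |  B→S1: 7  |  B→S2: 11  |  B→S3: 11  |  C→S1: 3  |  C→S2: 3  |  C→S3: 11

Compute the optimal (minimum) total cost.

1060

An optimal shipping plan:
  A→S3: 25 × 4 = 100
  B→S3: 65 × 11 = 715
  C→S1: 35 × 3 = 105
  C→S2: 10 × 3 = 30
  C→S3: 10 × 11 = 110
Total = 100 + 715 + 105 + 30 + 110 = 1060.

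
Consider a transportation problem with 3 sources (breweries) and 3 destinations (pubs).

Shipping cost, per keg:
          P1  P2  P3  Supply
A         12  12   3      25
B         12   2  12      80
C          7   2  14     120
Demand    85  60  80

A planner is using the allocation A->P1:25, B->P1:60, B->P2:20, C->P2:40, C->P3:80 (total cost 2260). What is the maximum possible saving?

Current plan cost = 25·12 + 60·12 + 20·2 + 40·2 + 80·14 = 2260.
Optimal plan:
  A→P3: 25 × 3 = 75
  B→P2: 25 × 2 = 50
  B→P3: 55 × 12 = 660
  C→P1: 85 × 7 = 595
  C→P2: 35 × 2 = 70
Optimal cost = 1450.
Saving = 2260 − 1450 = 810.

810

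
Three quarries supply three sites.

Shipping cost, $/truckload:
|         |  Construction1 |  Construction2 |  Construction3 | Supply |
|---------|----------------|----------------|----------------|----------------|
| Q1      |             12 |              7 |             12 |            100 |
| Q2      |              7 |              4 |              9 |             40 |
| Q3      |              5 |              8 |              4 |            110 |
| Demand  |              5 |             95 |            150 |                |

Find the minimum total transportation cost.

One minimum-cost allocation:
  Q1→Construction2: 60 × $7 = $420
  Q1→Construction3: 40 × $12 = $480
  Q2→Construction1: 5 × $7 = $35
  Q2→Construction2: 35 × $4 = $140
  Q3→Construction3: 110 × $4 = $440
Total = 420 + 480 + 35 + 140 + 440 = $1515.

1515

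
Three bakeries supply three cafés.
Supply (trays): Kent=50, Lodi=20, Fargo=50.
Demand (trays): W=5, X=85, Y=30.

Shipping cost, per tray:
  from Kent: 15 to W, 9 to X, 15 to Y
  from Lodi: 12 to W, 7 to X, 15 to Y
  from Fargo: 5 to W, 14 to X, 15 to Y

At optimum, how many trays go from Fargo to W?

Optimal shipments:
  Kent->X: 50 × 9 = 450
  Lodi->X: 20 × 7 = 140
  Fargo->W: 5 × 5 = 25
  Fargo->X: 15 × 14 = 210
  Fargo->Y: 30 × 15 = 450
Total cost = 1275.
So Fargo→W carries 5 trays.

5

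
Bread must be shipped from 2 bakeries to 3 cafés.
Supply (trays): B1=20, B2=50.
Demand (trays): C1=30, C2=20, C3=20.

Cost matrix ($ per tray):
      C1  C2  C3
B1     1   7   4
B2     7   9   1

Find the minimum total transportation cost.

290

A cheapest plan:
  B1 to C1: 20 × $1 = $20
  B2 to C1: 10 × $7 = $70
  B2 to C2: 20 × $9 = $180
  B2 to C3: 20 × $1 = $20
Total = 20 + 70 + 180 + 20 = $290.
(Supply check: B1 ships 20; B2 ships 50.)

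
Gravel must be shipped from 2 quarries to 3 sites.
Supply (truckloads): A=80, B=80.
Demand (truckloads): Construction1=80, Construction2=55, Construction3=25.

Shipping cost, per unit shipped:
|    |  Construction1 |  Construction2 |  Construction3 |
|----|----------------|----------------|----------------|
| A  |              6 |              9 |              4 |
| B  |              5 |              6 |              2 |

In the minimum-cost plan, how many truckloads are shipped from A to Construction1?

80

The minimum-cost plan:
  A to Construction1: 80 × 6 = 480
  B to Construction2: 55 × 6 = 330
  B to Construction3: 25 × 2 = 50
Total cost = 860.
So A→Construction1 carries 80 truckloads.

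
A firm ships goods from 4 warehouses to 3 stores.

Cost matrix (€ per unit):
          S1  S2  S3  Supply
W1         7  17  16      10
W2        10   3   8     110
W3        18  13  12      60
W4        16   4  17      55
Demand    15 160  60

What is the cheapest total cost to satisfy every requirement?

1375

Optimal allocation:
  W1–S1: 10 units
  W2–S1: 5 units
  W2–S2: 105 units
  W3–S3: 60 units
  W4–S2: 55 units
Total cost = €1375.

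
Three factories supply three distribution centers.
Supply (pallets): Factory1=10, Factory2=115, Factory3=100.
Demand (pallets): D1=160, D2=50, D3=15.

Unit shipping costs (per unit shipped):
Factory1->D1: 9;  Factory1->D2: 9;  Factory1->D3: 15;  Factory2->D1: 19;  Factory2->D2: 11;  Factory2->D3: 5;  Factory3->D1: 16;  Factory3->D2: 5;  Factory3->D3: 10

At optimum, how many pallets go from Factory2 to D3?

Solving gives:
  Factory1->D1: 10 × 9 = 90
  Factory2->D1: 100 × 19 = 1900
  Factory2->D3: 15 × 5 = 75
  Factory3->D1: 50 × 16 = 800
  Factory3->D2: 50 × 5 = 250
Total cost = 3115.
So Factory2→D3 carries 15 pallets.

15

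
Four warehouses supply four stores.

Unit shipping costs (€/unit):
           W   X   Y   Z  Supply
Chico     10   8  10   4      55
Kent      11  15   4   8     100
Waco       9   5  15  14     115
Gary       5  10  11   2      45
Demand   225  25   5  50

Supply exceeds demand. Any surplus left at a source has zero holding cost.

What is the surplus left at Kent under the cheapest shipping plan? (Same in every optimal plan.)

10

Minimum-cost shipments:
  Chico→W: 5 units
  Chico→Z: 50 units
  Kent→W: 85 units
  Kent→Y: 5 units
  Waco→W: 90 units
  Waco→X: 25 units
  Gary→W: 45 units
Total cost = €2365.
Kent ships 90 of its 100, leaving 10.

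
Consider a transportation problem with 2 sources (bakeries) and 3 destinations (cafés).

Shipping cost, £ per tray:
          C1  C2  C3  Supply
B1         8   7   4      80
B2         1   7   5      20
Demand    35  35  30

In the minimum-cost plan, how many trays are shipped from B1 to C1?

15

Solving gives:
  B1–C1: 15 trays
  B1–C2: 35 trays
  B1–C3: 30 trays
  B2–C1: 20 trays
Total cost = £505.
So B1→C1 carries 15 trays.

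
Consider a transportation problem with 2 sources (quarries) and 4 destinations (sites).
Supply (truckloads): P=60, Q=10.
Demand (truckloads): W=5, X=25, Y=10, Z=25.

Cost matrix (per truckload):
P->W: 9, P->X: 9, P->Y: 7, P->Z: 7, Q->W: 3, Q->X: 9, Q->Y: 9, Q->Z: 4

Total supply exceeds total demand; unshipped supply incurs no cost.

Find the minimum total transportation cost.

470

One minimum-cost allocation:
  P→X: 25 × 9 = 225
  P→Y: 10 × 7 = 70
  P→Z: 20 × 7 = 140
  Q→W: 5 × 3 = 15
  Q→Z: 5 × 4 = 20
Total = 225 + 70 + 140 + 15 + 20 = 470.
(Supply check: P ships 55; Q ships 10.)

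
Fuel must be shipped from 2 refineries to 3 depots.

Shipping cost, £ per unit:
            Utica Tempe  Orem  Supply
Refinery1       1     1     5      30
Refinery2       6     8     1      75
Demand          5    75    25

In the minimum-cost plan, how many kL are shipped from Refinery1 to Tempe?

30

The minimum-cost plan:
  Refinery1→Tempe: 30 × £1 = £30
  Refinery2→Utica: 5 × £6 = £30
  Refinery2→Tempe: 45 × £8 = £360
  Refinery2→Orem: 25 × £1 = £25
Total cost = £445.
So Refinery1→Tempe carries 30 kL.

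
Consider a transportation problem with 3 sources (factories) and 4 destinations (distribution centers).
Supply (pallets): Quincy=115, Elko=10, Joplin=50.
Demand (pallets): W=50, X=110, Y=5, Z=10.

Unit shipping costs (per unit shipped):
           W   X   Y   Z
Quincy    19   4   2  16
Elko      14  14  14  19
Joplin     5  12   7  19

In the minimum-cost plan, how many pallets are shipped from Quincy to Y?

5

Solving gives:
  Quincy→X: 110 × 4 = 440
  Quincy→Y: 5 × 2 = 10
  Elko→Z: 10 × 19 = 190
  Joplin→W: 50 × 5 = 250
Total cost = 890.
So Quincy→Y carries 5 pallets.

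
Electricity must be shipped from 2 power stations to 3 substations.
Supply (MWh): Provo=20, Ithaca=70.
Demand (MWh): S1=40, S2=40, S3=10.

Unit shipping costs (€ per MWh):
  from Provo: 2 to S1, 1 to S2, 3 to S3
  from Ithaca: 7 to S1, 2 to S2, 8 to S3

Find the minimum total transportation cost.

Optimal allocation:
  Provo–S1: 20 MWh
  Ithaca–S1: 20 MWh
  Ithaca–S2: 40 MWh
  Ithaca–S3: 10 MWh
Total cost = €340.
(Supply check: Provo ships 20; Ithaca ships 70.)

340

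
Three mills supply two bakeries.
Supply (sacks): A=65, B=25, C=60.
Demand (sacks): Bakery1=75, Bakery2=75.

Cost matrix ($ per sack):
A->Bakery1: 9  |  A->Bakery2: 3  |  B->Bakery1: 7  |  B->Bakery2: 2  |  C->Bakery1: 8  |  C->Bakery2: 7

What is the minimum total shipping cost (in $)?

Optimal allocation:
  A→Bakery2: 65 × $3 = $195
  B→Bakery1: 15 × $7 = $105
  B→Bakery2: 10 × $2 = $20
  C→Bakery1: 60 × $8 = $480
Total = 195 + 105 + 20 + 480 = $800.
(Supply check: A ships 65; B ships 25; C ships 60.)

800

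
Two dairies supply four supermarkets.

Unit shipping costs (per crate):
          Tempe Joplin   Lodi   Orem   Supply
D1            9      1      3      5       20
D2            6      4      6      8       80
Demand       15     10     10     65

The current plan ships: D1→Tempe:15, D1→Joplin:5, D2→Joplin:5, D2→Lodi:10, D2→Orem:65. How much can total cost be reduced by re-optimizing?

90

Current plan cost = 15·9 + 5·1 + 5·4 + 10·6 + 65·8 = 740.
Optimal plan:
  D1→Joplin: 10 crates
  D1→Lodi: 10 crates
  D2→Tempe: 15 crates
  D2→Orem: 65 crates
Optimal cost = 650.
Saving = 740 − 650 = 90.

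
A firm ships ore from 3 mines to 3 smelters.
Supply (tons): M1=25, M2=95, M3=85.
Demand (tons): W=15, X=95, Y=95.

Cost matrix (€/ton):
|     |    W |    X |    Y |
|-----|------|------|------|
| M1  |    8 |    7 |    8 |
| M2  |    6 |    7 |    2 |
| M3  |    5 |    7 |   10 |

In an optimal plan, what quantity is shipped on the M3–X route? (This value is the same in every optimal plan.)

Optimal shipments:
  M1 to X: 25 × €7 = €175
  M2 to Y: 95 × €2 = €190
  M3 to W: 15 × €5 = €75
  M3 to X: 70 × €7 = €490
Total cost = €930.
So M3→X carries 70 tons.

70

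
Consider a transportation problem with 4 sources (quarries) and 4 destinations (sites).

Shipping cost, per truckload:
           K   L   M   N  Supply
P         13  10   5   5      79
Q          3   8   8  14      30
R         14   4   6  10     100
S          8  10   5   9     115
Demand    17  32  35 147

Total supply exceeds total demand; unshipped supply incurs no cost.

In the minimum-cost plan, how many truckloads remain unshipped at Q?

Minimum-cost shipments:
  P→N: 79 truckloads
  Q→K: 17 truckloads
  R→L: 32 truckloads
  S→M: 35 truckloads
  S→N: 68 truckloads
Total cost = 1361.
Q ships 17 of its 30, leaving 13.

13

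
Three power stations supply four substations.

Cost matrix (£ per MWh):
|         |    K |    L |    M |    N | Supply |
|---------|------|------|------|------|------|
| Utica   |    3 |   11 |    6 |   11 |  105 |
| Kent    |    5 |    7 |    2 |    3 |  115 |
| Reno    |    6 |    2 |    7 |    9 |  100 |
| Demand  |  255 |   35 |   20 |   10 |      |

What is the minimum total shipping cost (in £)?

1270

Optimal allocation:
  Utica->K: 105 × £3 = £315
  Kent->K: 85 × £5 = £425
  Kent->M: 20 × £2 = £40
  Kent->N: 10 × £3 = £30
  Reno->K: 65 × £6 = £390
  Reno->L: 35 × £2 = £70
Total = 315 + 425 + 40 + 30 + 390 + 70 = £1270.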